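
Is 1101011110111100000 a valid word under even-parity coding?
Sum of all bits: 1+1+0+1+0+1+1+1+1+0+1+1+1+1+0+0+0+0+0 = 11; 11 mod 2 = 1. Result is 1 → parity error detected.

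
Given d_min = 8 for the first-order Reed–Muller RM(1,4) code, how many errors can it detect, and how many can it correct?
Detection only: up to d_min − 1 = 7 errors.
Correction: up to ⌊(d_min − 1)/2⌋ = ⌊7/2⌋ = 3 errors.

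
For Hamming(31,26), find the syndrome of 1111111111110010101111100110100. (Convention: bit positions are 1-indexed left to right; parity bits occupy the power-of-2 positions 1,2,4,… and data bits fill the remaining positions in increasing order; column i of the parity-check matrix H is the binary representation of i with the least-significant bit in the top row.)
Syndrome s = H · r^T (mod 2), r = 1111111111110010101111100110100:
  s[0] = (1010101010101010101010101010101)·(1111111111110010101111100110100) mod 2 = 1+0+1+0+1+0+1+0+1+0+1+0+0+0+1+0+1+0+1+0+1+0+1+0+0+0+1+0+1+0+0 mod 2 = 1
  s[1] = (0110011001100110011001100110011)·(1111111111110010101111100110100) mod 2 = 0+1+1+0+0+1+1+0+0+1+1+0+0+0+1+0+0+0+1+0+0+1+1+0+0+1+1+0+0+0+0 mod 2 = 0
  s[2] = (0001111000011110000111100001111)·(1111111111110010101111100110100) mod 2 = 0+0+0+1+1+1+1+0+0+0+0+1+0+0+1+0+0+0+0+1+1+1+1+0+0+0+0+0+1+0+0 mod 2 = 1
  s[3] = (0000000111111110000000011111111)·(1111111111110010101111100110100) mod 2 = 0+0+0+0+0+0+0+1+1+1+1+1+0+0+1+0+0+0+0+0+0+0+0+0+0+1+1+0+1+0+0 mod 2 = 1
  s[4] = (0000000000000001111111111111111)·(1111111111110010101111100110100) mod 2 = 0+0+0+0+0+0+0+0+0+0+0+0+0+0+0+0+1+0+1+1+1+1+1+0+0+1+1+0+1+0+0 mod 2 = 1
Syndrome = 10111
Non-zero syndrome: error at position 29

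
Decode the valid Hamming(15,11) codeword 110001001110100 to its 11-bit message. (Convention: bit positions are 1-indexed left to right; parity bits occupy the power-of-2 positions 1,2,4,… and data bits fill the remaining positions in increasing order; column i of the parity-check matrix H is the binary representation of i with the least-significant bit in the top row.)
Parity bits occupy power-of-2 positions; data bits are at positions {3,5,6,7,9,10,11,12,13,14,15} (1-indexed).
Extract: c[3]=0 c[5]=0 c[6]=1 c[7]=0 c[9]=1 c[10]=1 c[11]=1 c[12]=0 c[13]=1 c[14]=0 c[15]=0
Data = 00101110100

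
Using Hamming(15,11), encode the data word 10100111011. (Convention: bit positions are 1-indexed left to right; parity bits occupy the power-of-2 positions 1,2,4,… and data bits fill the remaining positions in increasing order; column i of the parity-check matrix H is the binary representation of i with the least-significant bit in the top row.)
Codeword c = d · G (mod 2), d = 10100111011:
  c[0] = d·G[:,0] = (10100111011)·(11011010101) mod 2 = 1+0+0+0+0+0+1+0+0+0+1 mod 2 = 1
  c[1] = d·G[:,1] = (10100111011)·(10110110011) mod 2 = 1+0+1+0+0+1+1+0+0+1+1 mod 2 = 0
  c[2] = d·G[:,2] = (10100111011)·(10000000000) mod 2 = 1+0+0+0+0+0+0+0+0+0+0 mod 2 = 1
  c[3] = d·G[:,3] = (10100111011)·(01110001111) mod 2 = 0+0+1+0+0+0+0+1+0+1+1 mod 2 = 0
  c[4] = d·G[:,4] = (10100111011)·(01000000000) mod 2 = 0+0+0+0+0+0+0+0+0+0+0 mod 2 = 0
  c[5] = d·G[:,5] = (10100111011)·(00100000000) mod 2 = 0+0+1+0+0+0+0+0+0+0+0 mod 2 = 1
  c[6] = d·G[:,6] = (10100111011)·(00010000000) mod 2 = 0+0+0+0+0+0+0+0+0+0+0 mod 2 = 0
  c[7] = d·G[:,7] = (10100111011)·(00001111111) mod 2 = 0+0+0+0+0+1+1+1+0+1+1 mod 2 = 1
  c[8] = d·G[:,8] = (10100111011)·(00001000000) mod 2 = 0+0+0+0+0+0+0+0+0+0+0 mod 2 = 0
  c[9] = d·G[:,9] = (10100111011)·(00000100000) mod 2 = 0+0+0+0+0+1+0+0+0+0+0 mod 2 = 1
  c[10] = d·G[:,10] = (10100111011)·(00000010000) mod 2 = 0+0+0+0+0+0+1+0+0+0+0 mod 2 = 1
  c[11] = d·G[:,11] = (10100111011)·(00000001000) mod 2 = 0+0+0+0+0+0+0+1+0+0+0 mod 2 = 1
  c[12] = d·G[:,12] = (10100111011)·(00000000100) mod 2 = 0+0+0+0+0+0+0+0+0+0+0 mod 2 = 0
  c[13] = d·G[:,13] = (10100111011)·(00000000010) mod 2 = 0+0+0+0+0+0+0+0+0+1+0 mod 2 = 1
  c[14] = d·G[:,14] = (10100111011)·(00000000001) mod 2 = 0+0+0+0+0+0+0+0+0+0+1 mod 2 = 1
Codeword = 101001010111011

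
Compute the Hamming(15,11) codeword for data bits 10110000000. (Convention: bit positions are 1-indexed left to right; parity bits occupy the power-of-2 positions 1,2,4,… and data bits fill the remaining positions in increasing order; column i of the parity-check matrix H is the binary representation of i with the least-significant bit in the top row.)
Codeword c = d · G (mod 2), d = 10110000000:
  c[0] = d·G[:,0] = (10110000000)·(11011010101) mod 2 = 1+0+0+1+0+0+0+0+0+0+0 mod 2 = 0
  c[1] = d·G[:,1] = (10110000000)·(10110110011) mod 2 = 1+0+1+1+0+0+0+0+0+0+0 mod 2 = 1
  c[2] = d·G[:,2] = (10110000000)·(10000000000) mod 2 = 1+0+0+0+0+0+0+0+0+0+0 mod 2 = 1
  c[3] = d·G[:,3] = (10110000000)·(01110001111) mod 2 = 0+0+1+1+0+0+0+0+0+0+0 mod 2 = 0
  c[4] = d·G[:,4] = (10110000000)·(01000000000) mod 2 = 0+0+0+0+0+0+0+0+0+0+0 mod 2 = 0
  c[5] = d·G[:,5] = (10110000000)·(00100000000) mod 2 = 0+0+1+0+0+0+0+0+0+0+0 mod 2 = 1
  c[6] = d·G[:,6] = (10110000000)·(00010000000) mod 2 = 0+0+0+1+0+0+0+0+0+0+0 mod 2 = 1
  c[7] = d·G[:,7] = (10110000000)·(00001111111) mod 2 = 0+0+0+0+0+0+0+0+0+0+0 mod 2 = 0
  c[8] = d·G[:,8] = (10110000000)·(00001000000) mod 2 = 0+0+0+0+0+0+0+0+0+0+0 mod 2 = 0
  c[9] = d·G[:,9] = (10110000000)·(00000100000) mod 2 = 0+0+0+0+0+0+0+0+0+0+0 mod 2 = 0
  c[10] = d·G[:,10] = (10110000000)·(00000010000) mod 2 = 0+0+0+0+0+0+0+0+0+0+0 mod 2 = 0
  c[11] = d·G[:,11] = (10110000000)·(00000001000) mod 2 = 0+0+0+0+0+0+0+0+0+0+0 mod 2 = 0
  c[12] = d·G[:,12] = (10110000000)·(00000000100) mod 2 = 0+0+0+0+0+0+0+0+0+0+0 mod 2 = 0
  c[13] = d·G[:,13] = (10110000000)·(00000000010) mod 2 = 0+0+0+0+0+0+0+0+0+0+0 mod 2 = 0
  c[14] = d·G[:,14] = (10110000000)·(00000000001) mod 2 = 0+0+0+0+0+0+0+0+0+0+0 mod 2 = 0
Codeword = 011001100000000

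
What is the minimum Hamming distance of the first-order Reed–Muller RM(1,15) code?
d_min = 16384 (RM(1,15) has length 32768 and minimum distance 2^(m−1) = 16384).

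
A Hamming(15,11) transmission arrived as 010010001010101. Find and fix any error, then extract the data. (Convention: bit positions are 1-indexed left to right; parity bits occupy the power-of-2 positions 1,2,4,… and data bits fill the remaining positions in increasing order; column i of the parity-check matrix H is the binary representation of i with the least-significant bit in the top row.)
Syndrome s = H · r^T (mod 2), r = 010010001010101:
  s[0] = (101010101010101)·(010010001010101) mod 2 = 0+0+0+0+1+0+0+0+1+0+1+0+1+0+1 mod 2 = 1
  s[1] = (011001100110011)·(010010001010101) mod 2 = 0+1+0+0+0+0+0+0+0+0+1+0+0+0+1 mod 2 = 1
  s[2] = (000111100001111)·(010010001010101) mod 2 = 0+0+0+0+1+0+0+0+0+0+0+0+1+0+1 mod 2 = 1
  s[3] = (000000011111111)·(010010001010101) mod 2 = 0+0+0+0+0+0+0+0+1+0+1+0+1+0+1 mod 2 = 0
Syndrome = 1110
Column 7 of H equals this syndrome → error at bit 7 (1-indexed).
Flip bit 7: 010010001010101 → 010010101010101
Extract data bits at positions {3,5,6,7,9,10,11,12,13,14,15}: 01011010101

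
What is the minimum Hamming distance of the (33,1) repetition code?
d_min = 33 (the only two codewords are 0…0 and 1…1, differing in all 33 positions).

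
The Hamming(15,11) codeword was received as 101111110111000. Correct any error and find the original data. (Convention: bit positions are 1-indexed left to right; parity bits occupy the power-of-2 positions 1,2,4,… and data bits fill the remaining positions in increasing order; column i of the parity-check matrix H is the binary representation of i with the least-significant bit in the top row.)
Syndrome s = H · r^T (mod 2), r = 101111110111000:
  s[0] = (101010101010101)·(101111110111000) mod 2 = 1+0+1+0+1+0+1+0+0+0+1+0+0+0+0 mod 2 = 1
  s[1] = (011001100110011)·(101111110111000) mod 2 = 0+0+1+0+0+1+1+0+0+1+1+0+0+0+0 mod 2 = 1
  s[2] = (000111100001111)·(101111110111000) mod 2 = 0+0+0+1+1+1+1+0+0+0+0+1+0+0+0 mod 2 = 1
  s[3] = (000000011111111)·(101111110111000) mod 2 = 0+0+0+0+0+0+0+1+0+1+1+1+0+0+0 mod 2 = 0
Syndrome = 1110
Column 7 of H equals this syndrome → error at bit 7 (1-indexed).
Flip bit 7: 101111110111000 → 101111010111000
Extract data bits at positions {3,5,6,7,9,10,11,12,13,14,15}: 11100111000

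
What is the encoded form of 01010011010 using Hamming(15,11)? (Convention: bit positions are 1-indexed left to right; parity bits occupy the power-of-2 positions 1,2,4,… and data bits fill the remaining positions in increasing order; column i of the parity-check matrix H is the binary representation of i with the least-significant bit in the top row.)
Codeword c = d · G (mod 2), d = 01010011010:
  c[0] = d·G[:,0] = (01010011010)·(11011010101) mod 2 = 0+1+0+1+0+0+1+0+0+0+0 mod 2 = 1
  c[1] = d·G[:,1] = (01010011010)·(10110110011) mod 2 = 0+0+0+1+0+0+1+0+0+1+0 mod 2 = 1
  c[2] = d·G[:,2] = (01010011010)·(10000000000) mod 2 = 0+0+0+0+0+0+0+0+0+0+0 mod 2 = 0
  c[3] = d·G[:,3] = (01010011010)·(01110001111) mod 2 = 0+1+0+1+0+0+0+1+0+1+0 mod 2 = 0
  c[4] = d·G[:,4] = (01010011010)·(01000000000) mod 2 = 0+1+0+0+0+0+0+0+0+0+0 mod 2 = 1
  c[5] = d·G[:,5] = (01010011010)·(00100000000) mod 2 = 0+0+0+0+0+0+0+0+0+0+0 mod 2 = 0
  c[6] = d·G[:,6] = (01010011010)·(00010000000) mod 2 = 0+0+0+1+0+0+0+0+0+0+0 mod 2 = 1
  c[7] = d·G[:,7] = (01010011010)·(00001111111) mod 2 = 0+0+0+0+0+0+1+1+0+1+0 mod 2 = 1
  c[8] = d·G[:,8] = (01010011010)·(00001000000) mod 2 = 0+0+0+0+0+0+0+0+0+0+0 mod 2 = 0
  c[9] = d·G[:,9] = (01010011010)·(00000100000) mod 2 = 0+0+0+0+0+0+0+0+0+0+0 mod 2 = 0
  c[10] = d·G[:,10] = (01010011010)·(00000010000) mod 2 = 0+0+0+0+0+0+1+0+0+0+0 mod 2 = 1
  c[11] = d·G[:,11] = (01010011010)·(00000001000) mod 2 = 0+0+0+0+0+0+0+1+0+0+0 mod 2 = 1
  c[12] = d·G[:,12] = (01010011010)·(00000000100) mod 2 = 0+0+0+0+0+0+0+0+0+0+0 mod 2 = 0
  c[13] = d·G[:,13] = (01010011010)·(00000000010) mod 2 = 0+0+0+0+0+0+0+0+0+1+0 mod 2 = 1
  c[14] = d·G[:,14] = (01010011010)·(00000000001) mod 2 = 0+0+0+0+0+0+0+0+0+0+0 mod 2 = 0
Codeword = 110010110011010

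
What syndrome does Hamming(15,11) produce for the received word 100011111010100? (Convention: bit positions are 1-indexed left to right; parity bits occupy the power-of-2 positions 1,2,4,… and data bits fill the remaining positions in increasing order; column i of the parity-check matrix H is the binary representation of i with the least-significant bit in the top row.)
Syndrome s = H · r^T (mod 2), r = 100011111010100:
  s[0] = (101010101010101)·(100011111010100) mod 2 = 1+0+0+0+1+0+1+0+1+0+1+0+1+0+0 mod 2 = 0
  s[1] = (011001100110011)·(100011111010100) mod 2 = 0+0+0+0+0+1+1+0+0+0+1+0+0+0+0 mod 2 = 1
  s[2] = (000111100001111)·(100011111010100) mod 2 = 0+0+0+0+1+1+1+0+0+0+0+0+1+0+0 mod 2 = 0
  s[3] = (000000011111111)·(100011111010100) mod 2 = 0+0+0+0+0+0+0+1+1+0+1+0+1+0+0 mod 2 = 0
Syndrome = 0100
Non-zero syndrome: error at position 2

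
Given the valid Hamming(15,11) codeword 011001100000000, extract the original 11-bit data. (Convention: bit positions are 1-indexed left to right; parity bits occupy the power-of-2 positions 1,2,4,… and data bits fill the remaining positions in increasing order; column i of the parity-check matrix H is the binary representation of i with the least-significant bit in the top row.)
Parity bits occupy power-of-2 positions; data bits are at positions {3,5,6,7,9,10,11,12,13,14,15} (1-indexed).
Extract: c[3]=1 c[5]=0 c[6]=1 c[7]=1 c[9]=0 c[10]=0 c[11]=0 c[12]=0 c[13]=0 c[14]=0 c[15]=0
Data = 10110000000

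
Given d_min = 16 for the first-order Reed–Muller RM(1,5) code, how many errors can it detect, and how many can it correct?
Detection only: up to d_min − 1 = 15 errors.
Correction: up to ⌊(d_min − 1)/2⌋ = ⌊15/2⌋ = 7 errors.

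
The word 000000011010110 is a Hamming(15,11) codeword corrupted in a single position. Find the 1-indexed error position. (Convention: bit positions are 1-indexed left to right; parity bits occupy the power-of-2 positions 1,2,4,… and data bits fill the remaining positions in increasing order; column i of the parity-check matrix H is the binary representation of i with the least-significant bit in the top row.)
Syndrome s = H · r^T (mod 2), r = 000000011010110:
  s[0] = (101010101010101)·(000000011010110) mod 2 = 0+0+0+0+0+0+0+0+1+0+1+0+1+0+0 mod 2 = 1
  s[1] = (011001100110011)·(000000011010110) mod 2 = 0+0+0+0+0+0+0+0+0+0+1+0+0+1+0 mod 2 = 0
  s[2] = (000111100001111)·(000000011010110) mod 2 = 0+0+0+0+0+0+0+0+0+0+0+0+1+1+0 mod 2 = 0
  s[3] = (000000011111111)·(000000011010110) mod 2 = 0+0+0+0+0+0+0+1+1+0+1+0+1+1+0 mod 2 = 1
Syndrome = 1001
Column i of H is the binary representation of i, so the syndrome is the binary index of the flipped bit.
Read s = 1001 with s[0] as LSB: 1·2^0 + 0·2^1 + 0·2^2 + 1·2^3 = 9.
Error is at bit position 9.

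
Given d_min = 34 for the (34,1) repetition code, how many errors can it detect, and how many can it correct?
Detection only: up to d_min − 1 = 33 errors.
Correction: up to ⌊(d_min − 1)/2⌋ = ⌊33/2⌋ = 16 errors.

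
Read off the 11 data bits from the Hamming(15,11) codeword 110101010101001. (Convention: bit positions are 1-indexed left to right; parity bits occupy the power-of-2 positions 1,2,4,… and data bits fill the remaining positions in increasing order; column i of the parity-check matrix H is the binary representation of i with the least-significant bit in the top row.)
Parity bits occupy power-of-2 positions; data bits are at positions {3,5,6,7,9,10,11,12,13,14,15} (1-indexed).
Extract: c[3]=0 c[5]=0 c[6]=1 c[7]=0 c[9]=0 c[10]=1 c[11]=0 c[12]=1 c[13]=0 c[14]=0 c[15]=1
Data = 00100101001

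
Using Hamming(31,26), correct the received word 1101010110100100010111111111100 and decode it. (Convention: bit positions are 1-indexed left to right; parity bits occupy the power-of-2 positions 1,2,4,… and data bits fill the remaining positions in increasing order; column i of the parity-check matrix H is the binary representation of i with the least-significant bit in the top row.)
Syndrome s = H · r^T (mod 2), r = 1101010110100100010111111111100:
  s[0] = (1010101010101010101010101010101)·(1101010110100100010111111111100) mod 2 = 1+0+0+0+0+0+0+0+1+0+1+0+0+0+0+0+0+0+0+0+1+0+1+0+1+0+1+0+1+0+0 mod 2 = 0
  s[1] = (0110011001100110011001100110011)·(1101010110100100010111111111100) mod 2 = 0+1+0+0+0+1+0+0+0+0+1+0+0+1+0+0+0+1+0+0+0+1+1+0+0+1+1+0+0+0+0 mod 2 = 1
  s[2] = (0001111000011110000111100001111)·(1101010110100100010111111111100) mod 2 = 0+0+0+1+0+1+0+0+0+0+0+0+0+1+0+0+0+0+0+1+1+1+1+0+0+0+0+1+1+0+0 mod 2 = 1
  s[3] = (0000000111111110000000011111111)·(1101010110100100010111111111100) mod 2 = 0+0+0+0+0+0+0+1+1+0+1+0+0+1+0+0+0+0+0+0+0+0+0+1+1+1+1+1+1+0+0 mod 2 = 0
  s[4] = (0000000000000001111111111111111)·(1101010110100100010111111111100) mod 2 = 0+0+0+0+0+0+0+0+0+0+0+0+0+0+0+0+0+1+0+1+1+1+1+1+1+1+1+1+1+0+0 mod 2 = 1
Syndrome = 01101
Column 22 of H equals this syndrome → error at bit 22 (1-indexed).
Flip bit 22: 1101010110100100010111111111100 → 1101010110100100010110111111100
Extract data bits at positions {3,5,6,7,9,10,11,12,13,14,15,17,18,19,20,21,22,23,24,25,26,27,28,29,30,31}: 00101010010010110111111100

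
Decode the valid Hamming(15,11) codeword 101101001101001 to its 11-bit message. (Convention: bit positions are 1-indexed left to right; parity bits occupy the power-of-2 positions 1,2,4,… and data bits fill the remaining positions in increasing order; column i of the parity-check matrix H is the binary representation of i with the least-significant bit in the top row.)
Parity bits occupy power-of-2 positions; data bits are at positions {3,5,6,7,9,10,11,12,13,14,15} (1-indexed).
Extract: c[3]=1 c[5]=0 c[6]=1 c[7]=0 c[9]=1 c[10]=1 c[11]=0 c[12]=1 c[13]=0 c[14]=0 c[15]=1
Data = 10101101001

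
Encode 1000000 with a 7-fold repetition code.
Repeat each bit 7× and concatenate:
1→1111111  0→0000000  0→0000000  0→0000000  0→0000000  0→0000000  0→0000000
Codeword = 1111111000000000000000000000000000000000000000000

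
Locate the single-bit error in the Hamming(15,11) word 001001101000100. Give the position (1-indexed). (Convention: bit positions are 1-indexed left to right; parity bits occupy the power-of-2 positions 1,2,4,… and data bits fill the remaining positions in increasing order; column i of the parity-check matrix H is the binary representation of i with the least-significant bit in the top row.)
Syndrome s = H · r^T (mod 2), r = 001001101000100:
  s[0] = (101010101010101)·(001001101000100) mod 2 = 0+0+1+0+0+0+1+0+1+0+0+0+1+0+0 mod 2 = 0
  s[1] = (011001100110011)·(001001101000100) mod 2 = 0+0+1+0+0+1+1+0+0+0+0+0+0+0+0 mod 2 = 1
  s[2] = (000111100001111)·(001001101000100) mod 2 = 0+0+0+0+0+1+1+0+0+0+0+0+1+0+0 mod 2 = 1
  s[3] = (000000011111111)·(001001101000100) mod 2 = 0+0+0+0+0+0+0+0+1+0+0+0+1+0+0 mod 2 = 0
Syndrome = 0110
Column i of H is the binary representation of i, so the syndrome is the binary index of the flipped bit.
Read s = 0110 with s[0] as LSB: 0·2^0 + 1·2^1 + 1·2^2 + 0·2^3 = 6.
Error is at bit position 6.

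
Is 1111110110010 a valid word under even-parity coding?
Sum of all bits: 1+1+1+1+1+1+0+1+1+0+0+1+0 = 9; 9 mod 2 = 1. Result is 1 → parity error detected.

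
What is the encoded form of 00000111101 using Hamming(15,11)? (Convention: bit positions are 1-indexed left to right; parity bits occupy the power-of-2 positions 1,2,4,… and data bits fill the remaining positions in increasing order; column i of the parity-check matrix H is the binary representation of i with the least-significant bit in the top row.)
Codeword c = d · G (mod 2), d = 00000111101:
  c[0] = d·G[:,0] = (00000111101)·(11011010101) mod 2 = 0+0+0+0+0+0+1+0+1+0+1 mod 2 = 1
  c[1] = d·G[:,1] = (00000111101)·(10110110011) mod 2 = 0+0+0+0+0+1+1+0+0+0+1 mod 2 = 1
  c[2] = d·G[:,2] = (00000111101)·(10000000000) mod 2 = 0+0+0+0+0+0+0+0+0+0+0 mod 2 = 0
  c[3] = d·G[:,3] = (00000111101)·(01110001111) mod 2 = 0+0+0+0+0+0+0+1+1+0+1 mod 2 = 1
  c[4] = d·G[:,4] = (00000111101)·(01000000000) mod 2 = 0+0+0+0+0+0+0+0+0+0+0 mod 2 = 0
  c[5] = d·G[:,5] = (00000111101)·(00100000000) mod 2 = 0+0+0+0+0+0+0+0+0+0+0 mod 2 = 0
  c[6] = d·G[:,6] = (00000111101)·(00010000000) mod 2 = 0+0+0+0+0+0+0+0+0+0+0 mod 2 = 0
  c[7] = d·G[:,7] = (00000111101)·(00001111111) mod 2 = 0+0+0+0+0+1+1+1+1+0+1 mod 2 = 1
  c[8] = d·G[:,8] = (00000111101)·(00001000000) mod 2 = 0+0+0+0+0+0+0+0+0+0+0 mod 2 = 0
  c[9] = d·G[:,9] = (00000111101)·(00000100000) mod 2 = 0+0+0+0+0+1+0+0+0+0+0 mod 2 = 1
  c[10] = d·G[:,10] = (00000111101)·(00000010000) mod 2 = 0+0+0+0+0+0+1+0+0+0+0 mod 2 = 1
  c[11] = d·G[:,11] = (00000111101)·(00000001000) mod 2 = 0+0+0+0+0+0+0+1+0+0+0 mod 2 = 1
  c[12] = d·G[:,12] = (00000111101)·(00000000100) mod 2 = 0+0+0+0+0+0+0+0+1+0+0 mod 2 = 1
  c[13] = d·G[:,13] = (00000111101)·(00000000010) mod 2 = 0+0+0+0+0+0+0+0+0+0+0 mod 2 = 0
  c[14] = d·G[:,14] = (00000111101)·(00000000001) mod 2 = 0+0+0+0+0+0+0+0+0+0+1 mod 2 = 1
Codeword = 110100010111101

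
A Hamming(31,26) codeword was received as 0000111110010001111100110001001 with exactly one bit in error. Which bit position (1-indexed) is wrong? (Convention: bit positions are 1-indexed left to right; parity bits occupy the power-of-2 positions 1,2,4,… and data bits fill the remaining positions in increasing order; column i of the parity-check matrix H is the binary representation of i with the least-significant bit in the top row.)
Syndrome s = H · r^T (mod 2), r = 0000111110010001111100110001001:
  s[0] = (1010101010101010101010101010101)·(0000111110010001111100110001001) mod 2 = 0+0+0+0+1+0+1+0+1+0+0+0+0+0+0+0+1+0+1+0+0+0+1+0+0+0+0+0+0+0+1 mod 2 = 1
  s[1] = (0110011001100110011001100110011)·(0000111110010001111100110001001) mod 2 = 0+0+0+0+0+1+1+0+0+0+0+0+0+0+0+0+0+1+1+0+0+0+1+0+0+0+0+0+0+0+1 mod 2 = 0
  s[2] = (0001111000011110000111100001111)·(0000111110010001111100110001001) mod 2 = 0+0+0+0+1+1+1+0+0+0+0+1+0+0+0+0+0+0+0+1+0+0+1+0+0+0+0+1+0+0+1 mod 2 = 0
  s[3] = (0000000111111110000000011111111)·(0000111110010001111100110001001) mod 2 = 0+0+0+0+0+0+0+1+1+0+0+1+0+0+0+0+0+0+0+0+0+0+0+1+0+0+0+1+0+0+1 mod 2 = 0
  s[4] = (0000000000000001111111111111111)·(0000111110010001111100110001001) mod 2 = 0+0+0+0+0+0+0+0+0+0+0+0+0+0+0+1+1+1+1+1+0+0+1+1+0+0+0+1+0+0+1 mod 2 = 1
Syndrome = 10001
Column i of H is the binary representation of i, so the syndrome is the binary index of the flipped bit.
Read s = 10001 with s[0] as LSB: 1·2^0 + 0·2^1 + 0·2^2 + 0·2^3 + 1·2^4 = 17.
Error is at bit position 17.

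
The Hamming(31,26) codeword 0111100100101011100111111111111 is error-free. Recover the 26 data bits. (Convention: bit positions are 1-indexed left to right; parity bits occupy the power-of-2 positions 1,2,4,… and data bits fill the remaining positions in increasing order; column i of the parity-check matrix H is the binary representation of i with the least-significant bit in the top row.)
Parity bits occupy power-of-2 positions; data bits are at positions {3,5,6,7,9,10,11,12,13,14,15,17,18,19,20,21,22,23,24,25,26,27,28,29,30,31} (1-indexed).
Extract: c[3]=1 c[5]=1 c[6]=0 c[7]=0 c[9]=0 c[10]=0 c[11]=1 c[12]=0 c[13]=1 c[14]=0 c[15]=1 c[17]=1 c[18]=0 c[19]=0 c[20]=1 c[21]=1 c[22]=1 c[23]=1 c[24]=1 c[25]=1 c[26]=1 c[27]=1 c[28]=1 c[29]=1 c[30]=1 c[31]=1
Data = 11000010101100111111111111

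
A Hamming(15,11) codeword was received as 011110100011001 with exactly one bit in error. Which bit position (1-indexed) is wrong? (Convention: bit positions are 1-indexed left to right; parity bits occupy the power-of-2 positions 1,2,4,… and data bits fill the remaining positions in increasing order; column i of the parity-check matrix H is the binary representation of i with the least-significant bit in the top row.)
Syndrome s = H · r^T (mod 2), r = 011110100011001:
  s[0] = (101010101010101)·(011110100011001) mod 2 = 0+0+1+0+1+0+1+0+0+0+1+0+0+0+1 mod 2 = 1
  s[1] = (011001100110011)·(011110100011001) mod 2 = 0+1+1+0+0+0+1+0+0+0+1+0+0+0+1 mod 2 = 1
  s[2] = (000111100001111)·(011110100011001) mod 2 = 0+0+0+1+1+0+1+0+0+0+0+1+0+0+1 mod 2 = 1
  s[3] = (000000011111111)·(011110100011001) mod 2 = 0+0+0+0+0+0+0+0+0+0+1+1+0+0+1 mod 2 = 1
Syndrome = 1111
Column i of H is the binary representation of i, so the syndrome is the binary index of the flipped bit.
Read s = 1111 with s[0] as LSB: 1·2^0 + 1·2^1 + 1·2^2 + 1·2^3 = 15.
Error is at bit position 15.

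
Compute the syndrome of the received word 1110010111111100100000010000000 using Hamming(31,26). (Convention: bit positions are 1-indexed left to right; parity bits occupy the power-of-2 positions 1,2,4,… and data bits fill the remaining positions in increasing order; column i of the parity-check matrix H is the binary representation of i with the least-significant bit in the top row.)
Syndrome s = H · r^T (mod 2), r = 1110010111111100100000010000000:
  s[0] = (1010101010101010101010101010101)·(1110010111111100100000010000000) mod 2 = 1+0+1+0+0+0+0+0+1+0+1+0+1+0+0+0+1+0+0+0+0+0+0+0+0+0+0+0+0+0+0 mod 2 = 0
  s[1] = (0110011001100110011001100110011)·(1110010111111100100000010000000) mod 2 = 0+1+1+0+0+1+0+0+0+1+1+0+0+1+0+0+0+0+0+0+0+0+0+0+0+0+0+0+0+0+0 mod 2 = 0
  s[2] = (0001111000011110000111100001111)·(1110010111111100100000010000000) mod 2 = 0+0+0+0+0+1+0+0+0+0+0+1+1+1+0+0+0+0+0+0+0+0+0+0+0+0+0+0+0+0+0 mod 2 = 0
  s[3] = (0000000111111110000000011111111)·(1110010111111100100000010000000) mod 2 = 0+0+0+0+0+0+0+1+1+1+1+1+1+1+0+0+0+0+0+0+0+0+0+1+0+0+0+0+0+0+0 mod 2 = 0
  s[4] = (0000000000000001111111111111111)·(1110010111111100100000010000000) mod 2 = 0+0+0+0+0+0+0+0+0+0+0+0+0+0+0+0+1+0+0+0+0+0+0+1+0+0+0+0+0+0+0 mod 2 = 0
Syndrome = 00000
s = 0: no error detected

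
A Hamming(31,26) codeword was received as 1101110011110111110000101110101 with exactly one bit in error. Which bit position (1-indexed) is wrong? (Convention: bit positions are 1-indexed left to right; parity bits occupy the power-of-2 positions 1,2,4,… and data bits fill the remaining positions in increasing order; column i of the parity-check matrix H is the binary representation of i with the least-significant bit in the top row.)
Syndrome s = H · r^T (mod 2), r = 1101110011110111110000101110101:
  s[0] = (1010101010101010101010101010101)·(1101110011110111110000101110101) mod 2 = 1+0+0+0+1+0+0+0+1+0+1+0+0+0+1+0+1+0+0+0+0+0+1+0+1+0+1+0+1+0+1 mod 2 = 1
  s[1] = (0110011001100110011001100110011)·(1101110011110111110000101110101) mod 2 = 0+1+0+0+0+1+0+0+0+1+1+0+0+1+1+0+0+1+0+0+0+0+1+0+0+1+1+0+0+0+1 mod 2 = 1
  s[2] = (0001111000011110000111100001111)·(1101110011110111110000101110101) mod 2 = 0+0+0+1+1+1+0+0+0+0+0+1+0+1+1+0+0+0+0+0+0+0+1+0+0+0+0+0+1+0+1 mod 2 = 1
  s[3] = (0000000111111110000000011111111)·(1101110011110111110000101110101) mod 2 = 0+0+0+0+0+0+0+0+1+1+1+1+0+1+1+0+0+0+0+0+0+0+0+0+1+1+1+0+1+0+1 mod 2 = 1
  s[4] = (0000000000000001111111111111111)·(1101110011110111110000101110101) mod 2 = 0+0+0+0+0+0+0+0+0+0+0+0+0+0+0+1+1+1+0+0+0+0+1+0+1+1+1+0+1+0+1 mod 2 = 1
Syndrome = 11111
Column i of H is the binary representation of i, so the syndrome is the binary index of the flipped bit.
Read s = 11111 with s[0] as LSB: 1·2^0 + 1·2^1 + 1·2^2 + 1·2^3 + 1·2^4 = 31.
Error is at bit position 31.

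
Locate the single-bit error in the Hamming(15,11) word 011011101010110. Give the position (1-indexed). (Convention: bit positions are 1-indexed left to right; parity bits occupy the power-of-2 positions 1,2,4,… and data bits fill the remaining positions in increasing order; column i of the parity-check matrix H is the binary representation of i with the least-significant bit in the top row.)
Syndrome s = H · r^T (mod 2), r = 011011101010110:
  s[0] = (101010101010101)·(011011101010110) mod 2 = 0+0+1+0+1+0+1+0+1+0+1+0+1+0+0 mod 2 = 0
  s[1] = (011001100110011)·(011011101010110) mod 2 = 0+1+1+0+0+1+1+0+0+0+1+0+0+1+0 mod 2 = 0
  s[2] = (000111100001111)·(011011101010110) mod 2 = 0+0+0+0+1+1+1+0+0+0+0+0+1+1+0 mod 2 = 1
  s[3] = (000000011111111)·(011011101010110) mod 2 = 0+0+0+0+0+0+0+0+1+0+1+0+1+1+0 mod 2 = 0
Syndrome = 0010
Column i of H is the binary representation of i, so the syndrome is the binary index of the flipped bit.
Read s = 0010 with s[0] as LSB: 0·2^0 + 0·2^1 + 1·2^2 + 0·2^3 = 4.
Error is at bit position 4.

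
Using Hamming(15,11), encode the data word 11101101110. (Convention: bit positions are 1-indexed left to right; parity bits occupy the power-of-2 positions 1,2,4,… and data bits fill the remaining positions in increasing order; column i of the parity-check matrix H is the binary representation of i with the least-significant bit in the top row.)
Codeword c = d · G (mod 2), d = 11101101110:
  c[0] = d·G[:,0] = (11101101110)·(11011010101) mod 2 = 1+1+0+0+1+0+0+0+1+0+0 mod 2 = 0
  c[1] = d·G[:,1] = (11101101110)·(10110110011) mod 2 = 1+0+1+0+0+1+0+0+0+1+0 mod 2 = 0
  c[2] = d·G[:,2] = (11101101110)·(10000000000) mod 2 = 1+0+0+0+0+0+0+0+0+0+0 mod 2 = 1
  c[3] = d·G[:,3] = (11101101110)·(01110001111) mod 2 = 0+1+1+0+0+0+0+1+1+1+0 mod 2 = 1
  c[4] = d·G[:,4] = (11101101110)·(01000000000) mod 2 = 0+1+0+0+0+0+0+0+0+0+0 mod 2 = 1
  c[5] = d·G[:,5] = (11101101110)·(00100000000) mod 2 = 0+0+1+0+0+0+0+0+0+0+0 mod 2 = 1
  c[6] = d·G[:,6] = (11101101110)·(00010000000) mod 2 = 0+0+0+0+0+0+0+0+0+0+0 mod 2 = 0
  c[7] = d·G[:,7] = (11101101110)·(00001111111) mod 2 = 0+0+0+0+1+1+0+1+1+1+0 mod 2 = 1
  c[8] = d·G[:,8] = (11101101110)·(00001000000) mod 2 = 0+0+0+0+1+0+0+0+0+0+0 mod 2 = 1
  c[9] = d·G[:,9] = (11101101110)·(00000100000) mod 2 = 0+0+0+0+0+1+0+0+0+0+0 mod 2 = 1
  c[10] = d·G[:,10] = (11101101110)·(00000010000) mod 2 = 0+0+0+0+0+0+0+0+0+0+0 mod 2 = 0
  c[11] = d·G[:,11] = (11101101110)·(00000001000) mod 2 = 0+0+0+0+0+0+0+1+0+0+0 mod 2 = 1
  c[12] = d·G[:,12] = (11101101110)·(00000000100) mod 2 = 0+0+0+0+0+0+0+0+1+0+0 mod 2 = 1
  c[13] = d·G[:,13] = (11101101110)·(00000000010) mod 2 = 0+0+0+0+0+0+0+0+0+1+0 mod 2 = 1
  c[14] = d·G[:,14] = (11101101110)·(00000000001) mod 2 = 0+0+0+0+0+0+0+0+0+0+0 mod 2 = 0
Codeword = 001111011101110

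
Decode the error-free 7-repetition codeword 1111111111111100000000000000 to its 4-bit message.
Split into 7-bit blocks: 1111111 1111111 0000000 0000000
Data = 1100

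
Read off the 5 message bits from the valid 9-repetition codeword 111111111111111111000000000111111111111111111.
Split into 9-bit blocks: 111111111 111111111 000000000 111111111 111111111
Data = 11011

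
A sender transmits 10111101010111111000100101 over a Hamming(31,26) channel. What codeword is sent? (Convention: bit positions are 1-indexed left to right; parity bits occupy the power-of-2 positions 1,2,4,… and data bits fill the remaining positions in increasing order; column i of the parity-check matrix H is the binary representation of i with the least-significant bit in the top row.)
Codeword c = d · G (mod 2), d = 10111101010111111000100101:
  c[0] = d·G[:,0] = (10111101010111111000100101)·(11011010101101010101010101) mod 2 = 1+0+0+1+1+0+0+0+0+0+0+1+0+1+0+1+0+0+0+0+0+0+0+1+0+1 mod 2 = 0
  c[1] = d·G[:,1] = (10111101010111111000100101)·(10110110011011001100110011) mod 2 = 1+0+1+1+0+1+0+0+0+1+0+0+1+1+0+0+1+0+0+0+1+0+0+0+0+1 mod 2 = 0
  c[2] = d·G[:,2] = (10111101010111111000100101)·(10000000000000000000000000) mod 2 = 1+0+0+0+0+0+0+0+0+0+0+0+0+0+0+0+0+0+0+0+0+0+0+0+0+0 mod 2 = 1
  c[3] = d·G[:,3] = (10111101010111111000100101)·(01110001111000111100001111) mod 2 = 0+0+1+1+0+0+0+1+0+1+0+0+0+0+1+1+1+0+0+0+0+0+0+1+0+1 mod 2 = 1
  c[4] = d·G[:,4] = (10111101010111111000100101)·(01000000000000000000000000) mod 2 = 0+0+0+0+0+0+0+0+0+0+0+0+0+0+0+0+0+0+0+0+0+0+0+0+0+0 mod 2 = 0
  c[5] = d·G[:,5] = (10111101010111111000100101)·(00100000000000000000000000) mod 2 = 0+0+1+0+0+0+0+0+0+0+0+0+0+0+0+0+0+0+0+0+0+0+0+0+0+0 mod 2 = 1
  c[6] = d·G[:,6] = (10111101010111111000100101)·(00010000000000000000000000) mod 2 = 0+0+0+1+0+0+0+0+0+0+0+0+0+0+0+0+0+0+0+0+0+0+0+0+0+0 mod 2 = 1
  c[7] = d·G[:,7] = (10111101010111111000100101)·(00001111111000000011111111) mod 2 = 0+0+0+0+1+1+0+1+0+1+0+0+0+0+0+0+0+0+0+0+1+0+0+1+0+1 mod 2 = 1
  c[8] = d·G[:,8] = (10111101010111111000100101)·(00001000000000000000000000) mod 2 = 0+0+0+0+1+0+0+0+0+0+0+0+0+0+0+0+0+0+0+0+0+0+0+0+0+0 mod 2 = 1
  c[9] = d·G[:,9] = (10111101010111111000100101)·(00000100000000000000000000) mod 2 = 0+0+0+0+0+1+0+0+0+0+0+0+0+0+0+0+0+0+0+0+0+0+0+0+0+0 mod 2 = 1
  c[10] = d·G[:,10] = (10111101010111111000100101)·(00000010000000000000000000) mod 2 = 0+0+0+0+0+0+0+0+0+0+0+0+0+0+0+0+0+0+0+0+0+0+0+0+0+0 mod 2 = 0
  c[11] = d·G[:,11] = (10111101010111111000100101)·(00000001000000000000000000) mod 2 = 0+0+0+0+0+0+0+1+0+0+0+0+0+0+0+0+0+0+0+0+0+0+0+0+0+0 mod 2 = 1
  c[12] = d·G[:,12] = (10111101010111111000100101)·(00000000100000000000000000) mod 2 = 0+0+0+0+0+0+0+0+0+0+0+0+0+0+0+0+0+0+0+0+0+0+0+0+0+0 mod 2 = 0
  c[13] = d·G[:,13] = (10111101010111111000100101)·(00000000010000000000000000) mod 2 = 0+0+0+0+0+0+0+0+0+1+0+0+0+0+0+0+0+0+0+0+0+0+0+0+0+0 mod 2 = 1
  c[14] = d·G[:,14] = (10111101010111111000100101)·(00000000001000000000000000) mod 2 = 0+0+0+0+0+0+0+0+0+0+0+0+0+0+0+0+0+0+0+0+0+0+0+0+0+0 mod 2 = 0
  c[15] = d·G[:,15] = (10111101010111111000100101)·(00000000000111111111111111) mod 2 = 0+0+0+0+0+0+0+0+0+0+0+1+1+1+1+1+1+0+0+0+1+0+0+1+0+1 mod 2 = 1
  c[16] = d·G[:,16] = (10111101010111111000100101)·(00000000000100000000000000) mod 2 = 0+0+0+0+0+0+0+0+0+0+0+1+0+0+0+0+0+0+0+0+0+0+0+0+0+0 mod 2 = 1
  c[17] = d·G[:,17] = (10111101010111111000100101)·(00000000000010000000000000) mod 2 = 0+0+0+0+0+0+0+0+0+0+0+0+1+0+0+0+0+0+0+0+0+0+0+0+0+0 mod 2 = 1
  c[18] = d·G[:,18] = (10111101010111111000100101)·(00000000000001000000000000) mod 2 = 0+0+0+0+0+0+0+0+0+0+0+0+0+1+0+0+0+0+0+0+0+0+0+0+0+0 mod 2 = 1
  c[19] = d·G[:,19] = (10111101010111111000100101)·(00000000000000100000000000) mod 2 = 0+0+0+0+0+0+0+0+0+0+0+0+0+0+1+0+0+0+0+0+0+0+0+0+0+0 mod 2 = 1
  c[20] = d·G[:,20] = (10111101010111111000100101)·(00000000000000010000000000) mod 2 = 0+0+0+0+0+0+0+0+0+0+0+0+0+0+0+1+0+0+0+0+0+0+0+0+0+0 mod 2 = 1
  c[21] = d·G[:,21] = (10111101010111111000100101)·(00000000000000001000000000) mod 2 = 0+0+0+0+0+0+0+0+0+0+0+0+0+0+0+0+1+0+0+0+0+0+0+0+0+0 mod 2 = 1
  c[22] = d·G[:,22] = (10111101010111111000100101)·(00000000000000000100000000) mod 2 = 0+0+0+0+0+0+0+0+0+0+0+0+0+0+0+0+0+0+0+0+0+0+0+0+0+0 mod 2 = 0
  c[23] = d·G[:,23] = (10111101010111111000100101)·(00000000000000000010000000) mod 2 = 0+0+0+0+0+0+0+0+0+0+0+0+0+0+0+0+0+0+0+0+0+0+0+0+0+0 mod 2 = 0
  c[24] = d·G[:,24] = (10111101010111111000100101)·(00000000000000000001000000) mod 2 = 0+0+0+0+0+0+0+0+0+0+0+0+0+0+0+0+0+0+0+0+0+0+0+0+0+0 mod 2 = 0
  c[25] = d·G[:,25] = (10111101010111111000100101)·(00000000000000000000100000) mod 2 = 0+0+0+0+0+0+0+0+0+0+0+0+0+0+0+0+0+0+0+0+1+0+0+0+0+0 mod 2 = 1
  c[26] = d·G[:,26] = (10111101010111111000100101)·(00000000000000000000010000) mod 2 = 0+0+0+0+0+0+0+0+0+0+0+0+0+0+0+0+0+0+0+0+0+0+0+0+0+0 mod 2 = 0
  c[27] = d·G[:,27] = (10111101010111111000100101)·(00000000000000000000001000) mod 2 = 0+0+0+0+0+0+0+0+0+0+0+0+0+0+0+0+0+0+0+0+0+0+0+0+0+0 mod 2 = 0
  c[28] = d·G[:,28] = (10111101010111111000100101)·(00000000000000000000000100) mod 2 = 0+0+0+0+0+0+0+0+0+0+0+0+0+0+0+0+0+0+0+0+0+0+0+1+0+0 mod 2 = 1
  c[29] = d·G[:,29] = (10111101010111111000100101)·(00000000000000000000000010) mod 2 = 0+0+0+0+0+0+0+0+0+0+0+0+0+0+0+0+0+0+0+0+0+0+0+0+0+0 mod 2 = 0
  c[30] = d·G[:,30] = (10111101010111111000100101)·(00000000000000000000000001) mod 2 = 0+0+0+0+0+0+0+0+0+0+0+0+0+0+0+0+0+0+0+0+0+0+0+0+0+1 mod 2 = 1
Codeword = 0011011111010101111111000100101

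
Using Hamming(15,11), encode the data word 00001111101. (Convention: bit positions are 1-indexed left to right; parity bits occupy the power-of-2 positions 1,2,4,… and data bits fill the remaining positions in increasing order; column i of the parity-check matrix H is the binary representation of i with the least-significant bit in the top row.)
Codeword c = d · G (mod 2), d = 00001111101:
  c[0] = d·G[:,0] = (00001111101)·(11011010101) mod 2 = 0+0+0+0+1+0+1+0+1+0+1 mod 2 = 0
  c[1] = d·G[:,1] = (00001111101)·(10110110011) mod 2 = 0+0+0+0+0+1+1+0+0+0+1 mod 2 = 1
  c[2] = d·G[:,2] = (00001111101)·(10000000000) mod 2 = 0+0+0+0+0+0+0+0+0+0+0 mod 2 = 0
  c[3] = d·G[:,3] = (00001111101)·(01110001111) mod 2 = 0+0+0+0+0+0+0+1+1+0+1 mod 2 = 1
  c[4] = d·G[:,4] = (00001111101)·(01000000000) mod 2 = 0+0+0+0+0+0+0+0+0+0+0 mod 2 = 0
  c[5] = d·G[:,5] = (00001111101)·(00100000000) mod 2 = 0+0+0+0+0+0+0+0+0+0+0 mod 2 = 0
  c[6] = d·G[:,6] = (00001111101)·(00010000000) mod 2 = 0+0+0+0+0+0+0+0+0+0+0 mod 2 = 0
  c[7] = d·G[:,7] = (00001111101)·(00001111111) mod 2 = 0+0+0+0+1+1+1+1+1+0+1 mod 2 = 0
  c[8] = d·G[:,8] = (00001111101)·(00001000000) mod 2 = 0+0+0+0+1+0+0+0+0+0+0 mod 2 = 1
  c[9] = d·G[:,9] = (00001111101)·(00000100000) mod 2 = 0+0+0+0+0+1+0+0+0+0+0 mod 2 = 1
  c[10] = d·G[:,10] = (00001111101)·(00000010000) mod 2 = 0+0+0+0+0+0+1+0+0+0+0 mod 2 = 1
  c[11] = d·G[:,11] = (00001111101)·(00000001000) mod 2 = 0+0+0+0+0+0+0+1+0+0+0 mod 2 = 1
  c[12] = d·G[:,12] = (00001111101)·(00000000100) mod 2 = 0+0+0+0+0+0+0+0+1+0+0 mod 2 = 1
  c[13] = d·G[:,13] = (00001111101)·(00000000010) mod 2 = 0+0+0+0+0+0+0+0+0+0+0 mod 2 = 0
  c[14] = d·G[:,14] = (00001111101)·(00000000001) mod 2 = 0+0+0+0+0+0+0+0+0+0+1 mod 2 = 1
Codeword = 010100001111101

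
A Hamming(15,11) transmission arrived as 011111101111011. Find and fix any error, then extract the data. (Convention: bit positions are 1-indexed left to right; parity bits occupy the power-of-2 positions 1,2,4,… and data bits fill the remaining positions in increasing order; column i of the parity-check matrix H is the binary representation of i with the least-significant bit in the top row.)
Syndrome s = H · r^T (mod 2), r = 011111101111011:
  s[0] = (101010101010101)·(011111101111011) mod 2 = 0+0+1+0+1+0+1+0+1+0+1+0+0+0+1 mod 2 = 0
  s[1] = (011001100110011)·(011111101111011) mod 2 = 0+1+1+0+0+1+1+0+0+1+1+0+0+1+1 mod 2 = 0
  s[2] = (000111100001111)·(011111101111011) mod 2 = 0+0+0+1+1+1+1+0+0+0+0+1+0+1+1 mod 2 = 1
  s[3] = (000000011111111)·(011111101111011) mod 2 = 0+0+0+0+0+0+0+0+1+1+1+1+0+1+1 mod 2 = 0
Syndrome = 0010
Column 4 of H equals this syndrome → error at bit 4 (1-indexed).
Flip bit 4: 011111101111011 → 011011101111011
Extract data bits at positions {3,5,6,7,9,10,11,12,13,14,15}: 11111111011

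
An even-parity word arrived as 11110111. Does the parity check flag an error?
Sum of received bits: 1+1+1+1+0+1+1+1 = 7; 7 mod 2 = 1. Result is 1 ≠ 0 → error detected.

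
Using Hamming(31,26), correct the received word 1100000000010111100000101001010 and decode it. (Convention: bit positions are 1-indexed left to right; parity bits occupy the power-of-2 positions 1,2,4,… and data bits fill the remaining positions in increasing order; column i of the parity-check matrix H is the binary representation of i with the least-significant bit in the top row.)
Syndrome s = H · r^T (mod 2), r = 1100000000010111100000101001010:
  s[0] = (1010101010101010101010101010101)·(1100000000010111100000101001010) mod 2 = 1+0+0+0+0+0+0+0+0+0+0+0+0+0+1+0+1+0+0+0+0+0+1+0+1+0+0+0+0+0+0 mod 2 = 1
  s[1] = (0110011001100110011001100110011)·(1100000000010111100000101001010) mod 2 = 0+1+0+0+0+0+0+0+0+0+0+0+0+1+1+0+0+0+0+0+0+0+1+0+0+0+0+0+0+1+0 mod 2 = 1
  s[2] = (0001111000011110000111100001111)·(1100000000010111100000101001010) mod 2 = 0+0+0+0+0+0+0+0+0+0+0+1+0+1+1+0+0+0+0+0+0+0+1+0+0+0+0+1+0+1+0 mod 2 = 0
  s[3] = (0000000111111110000000011111111)·(1100000000010111100000101001010) mod 2 = 0+0+0+0+0+0+0+0+0+0+0+1+0+1+1+0+0+0+0+0+0+0+0+0+1+0+0+1+0+1+0 mod 2 = 0
  s[4] = (0000000000000001111111111111111)·(1100000000010111100000101001010) mod 2 = 0+0+0+0+0+0+0+0+0+0+0+0+0+0+0+1+1+0+0+0+0+0+1+0+1+0+0+1+0+1+0 mod 2 = 0
Syndrome = 11000
Column 3 of H equals this syndrome → error at bit 3 (1-indexed).
Flip bit 3: 1100000000010111100000101001010 → 1110000000010111100000101001010
Extract data bits at positions {3,5,6,7,9,10,11,12,13,14,15,17,18,19,20,21,22,23,24,25,26,27,28,29,30,31}: 10000001011100000101001010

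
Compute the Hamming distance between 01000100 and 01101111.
XOR = 00101011, count of 1s = 4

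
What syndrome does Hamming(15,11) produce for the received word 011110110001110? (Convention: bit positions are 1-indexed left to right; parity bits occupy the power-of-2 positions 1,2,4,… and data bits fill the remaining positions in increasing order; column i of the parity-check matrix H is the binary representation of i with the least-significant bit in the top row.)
Syndrome s = H · r^T (mod 2), r = 011110110001110:
  s[0] = (101010101010101)·(011110110001110) mod 2 = 0+0+1+0+1+0+1+0+0+0+0+0+1+0+0 mod 2 = 0
  s[1] = (011001100110011)·(011110110001110) mod 2 = 0+1+1+0+0+0+1+0+0+0+0+0+0+1+0 mod 2 = 0
  s[2] = (000111100001111)·(011110110001110) mod 2 = 0+0+0+1+1+0+1+0+0+0+0+1+1+1+0 mod 2 = 0
  s[3] = (000000011111111)·(011110110001110) mod 2 = 0+0+0+0+0+0+0+1+0+0+0+1+1+1+0 mod 2 = 0
Syndrome = 0000
s = 0: no error detected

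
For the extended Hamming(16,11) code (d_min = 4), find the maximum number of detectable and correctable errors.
Detection only: up to d_min − 1 = 3 errors.
Correction: up to ⌊(d_min − 1)/2⌋ = ⌊3/2⌋ = 1 errors.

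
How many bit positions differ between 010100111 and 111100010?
XOR = 101000101, count of 1s = 4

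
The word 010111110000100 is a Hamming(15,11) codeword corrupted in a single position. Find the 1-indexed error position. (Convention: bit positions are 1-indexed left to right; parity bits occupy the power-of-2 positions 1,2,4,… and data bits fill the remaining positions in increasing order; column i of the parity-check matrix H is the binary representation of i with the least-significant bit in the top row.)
Syndrome s = H · r^T (mod 2), r = 010111110000100:
  s[0] = (101010101010101)·(010111110000100) mod 2 = 0+0+0+0+1+0+1+0+0+0+0+0+1+0+0 mod 2 = 1
  s[1] = (011001100110011)·(010111110000100) mod 2 = 0+1+0+0+0+1+1+0+0+0+0+0+0+0+0 mod 2 = 1
  s[2] = (000111100001111)·(010111110000100) mod 2 = 0+0+0+1+1+1+1+0+0+0+0+0+1+0+0 mod 2 = 1
  s[3] = (000000011111111)·(010111110000100) mod 2 = 0+0+0+0+0+0+0+1+0+0+0+0+1+0+0 mod 2 = 0
Syndrome = 1110
Column i of H is the binary representation of i, so the syndrome is the binary index of the flipped bit.
Read s = 1110 with s[0] as LSB: 1·2^0 + 1·2^1 + 1·2^2 + 0·2^3 = 7.
Error is at bit position 7.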